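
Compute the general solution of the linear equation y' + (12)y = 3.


P(x) = 12, Q(x) = 3; integrating factor μ = e^(12x).
(μ y)' = 3e^(12x) ⇒ μ y = (1/4)e^(12x) + C.
Divide by μ: y = 1/4 + Ce^(-12x).


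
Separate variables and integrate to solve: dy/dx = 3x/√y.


Separate: √y dy = 3x dx.
Integrate: (2/3)y^(3/2) = (3/2)x² + C.


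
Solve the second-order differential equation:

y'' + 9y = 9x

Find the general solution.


Homogeneous: r² + 9 = 0 ⇒ r = ±3i, y_h = C₁cos(3x) + C₂sin(3x).
Polynomial forcing; try y_p = Ax + B. Then y_p'' + 9 y_p = 9(Ax + B) = 9x, so B = 0 and A = 1.
General solution: y = C₁cos(3x) + C₂sin(3x) + x.


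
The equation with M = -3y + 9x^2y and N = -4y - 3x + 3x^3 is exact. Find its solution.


Check exactness: ∂M/∂y = -3 + 9x^2 and ∂N/∂x = -3 + 9x^2; equal, so the equation is exact.
Integrate M with respect to x (treating y as constant): ∫M dx = -3xy + 3x^3y + h(y).
Differentiate w.r.t. y and set equal to N: the x-dependent terms already match, leaving h'(y) = -4y. Integrate: h(y) = -2y^2.
So F(x,y) = -2y^2 - 3xy + 3x^3y.
General solution: -2y^2 - 3xy + 3x^3y = C.


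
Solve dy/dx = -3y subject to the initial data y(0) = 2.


General solution of y' = -3y is y = Ce^(-3x).
Apply y(0) = 2: C = 2.
Particular solution: y = 2e^(-3x).


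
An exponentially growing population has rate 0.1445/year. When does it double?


Exponential growth: P(t) = P₀ e^(0.1445t). Set P(t)/P₀ = 2: e^(0.1445t) = 2.
Solve: t = ln(2)/0.1445 ≈ 4.80 years.


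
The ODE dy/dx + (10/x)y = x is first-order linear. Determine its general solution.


P(x) = 10/x ⇒ μ = x^10.
(x^10 y)' = x^11 ⇒ x^10 y = x^12/(12) + C.
Solve for y: y = (1/12)x^2 + C/x^10.


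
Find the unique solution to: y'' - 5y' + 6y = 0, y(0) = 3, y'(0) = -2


Characteristic roots of r² - 5r + 6 = 0 are 2, 3.
General solution y = c₁ e^(2x) + c₂ e^(3x).
Apply y(0) = 3: c₁ + c₂ = 3. Apply y'(0) = -2: 2 c₁ + 3 c₂ = -2.
Solve: c₁ = 11, c₂ = -8.
Particular solution: y = 11e^(2x) - 8e^(3x).


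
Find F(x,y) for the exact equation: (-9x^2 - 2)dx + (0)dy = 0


Check exactness: ∂M/∂y = 0 and ∂N/∂x = 0; equal, so the equation is exact.
Integrate M with respect to x (treating y as constant): ∫M dx = -3x^3 - 2x + h(y).
Differentiate w.r.t. y and set equal to N: all terms match, so h'(y) = 0 and h is a constant absorbed into C.
General solution: -3x^3 - 2x = C.


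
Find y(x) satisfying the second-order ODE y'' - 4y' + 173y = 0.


Characteristic equation: r² - 4r + 173 = 0.
Discriminant is negative; roots r = 2 ± 13i (complex conjugate pair).
General solution uses e^(α x)(C₁ cos(β x) + C₂ sin(β x)): y = e^(2x)(C₁cos(13x) + C₂sin(13x)).


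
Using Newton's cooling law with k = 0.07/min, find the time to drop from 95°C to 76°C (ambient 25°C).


From T(t) = T_a + (T₀ - T_a)e^(-kt), set T(t) = 76:
(76 - 25) / (95 - 25) = e^(-0.07t), so t = -ln(0.729)/0.07 ≈ 4.5 minutes.


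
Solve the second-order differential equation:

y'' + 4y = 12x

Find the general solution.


Homogeneous: r² + 4 = 0 ⇒ r = ±2i, y_h = C₁cos(2x) + C₂sin(2x).
Polynomial forcing; try y_p = Ax + B. Then y_p'' + 4 y_p = 4(Ax + B) = 12x, so B = 0 and A = 3.
General solution: y = C₁cos(2x) + C₂sin(2x) + 3x.


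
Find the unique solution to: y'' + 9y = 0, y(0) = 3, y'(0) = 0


Characteristic roots of r² + 9 = 0 are ±3i, so y = C₁cos(3x) + C₂sin(3x).
Apply y(0) = 3: C₁ = 3. Differentiate and apply y'(0) = 0: 3·C₂ = 0, so C₂ = 0.
Particular solution: y = 3cos(3x).


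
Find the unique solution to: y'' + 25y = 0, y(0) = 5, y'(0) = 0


Characteristic roots of r² + 25 = 0 are ±5i, so y = C₁cos(5x) + C₂sin(5x).
Apply y(0) = 5: C₁ = 5. Differentiate and apply y'(0) = 0: 5·C₂ = 0, so C₂ = 0.
Particular solution: y = 5cos(5x).


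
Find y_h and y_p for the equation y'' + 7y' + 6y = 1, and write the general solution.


Characteristic roots of r² + 7r + 6 = 0 are -6, -1.
y_h = C₁e^(-6x) + C₂e^(-x).
Constant forcing; try y_p = A. Then 6A = 1 ⇒ A = 1/6.
General solution: y = C₁e^(-6x) + C₂e^(-x) + 1/6.


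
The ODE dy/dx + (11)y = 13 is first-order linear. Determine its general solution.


P(x) = 11, Q(x) = 13; integrating factor μ = e^(11x).
(μ y)' = 13e^(11x) ⇒ μ y = (13/11)e^(11x) + C.
Divide by μ: y = 13/11 + Ce^(-11x).


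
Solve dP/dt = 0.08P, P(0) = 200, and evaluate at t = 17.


The ODE dP/dt = 0.08P has solution P(t) = P(0)e^(0.08t).
Substitute P(0) = 200 and t = 17: P(17) = 200 e^(1.36) ≈ 779.


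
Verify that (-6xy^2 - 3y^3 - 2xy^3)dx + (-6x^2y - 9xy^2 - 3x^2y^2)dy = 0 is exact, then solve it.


Check exactness: ∂M/∂y = -12xy - 9y^2 - 6xy^2 and ∂N/∂x = -12xy - 9y^2 - 6xy^2; equal, so the equation is exact.
Integrate M with respect to x (treating y as constant): ∫M dx = -3x^2y^2 - 3xy^3 - x^2y^3 + h(y).
Differentiate w.r.t. y and set equal to N: all terms match, so h'(y) = 0 and h is a constant absorbed into C.
General solution: -3x^2y^2 - 3xy^3 - x^2y^3 = C.


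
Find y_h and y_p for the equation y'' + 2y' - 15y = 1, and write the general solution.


Characteristic roots of r² + 2r - 15 = 0 are -5, 3.
y_h = C₁e^(-5x) + C₂e^(3x).
Forcing exponent 0 is not a characteristic root; try y_p = A.
Substitute: A·(0 + (2)·0 + (-15)) = A·-15 = 1, so A = -1/15.
General solution: y = C₁e^(-5x) + C₂e^(3x) - 1/15.


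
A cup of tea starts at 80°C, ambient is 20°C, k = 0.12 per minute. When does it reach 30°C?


From T(t) = T_a + (T₀ - T_a)e^(-kt), set T(t) = 30:
(30 - 20) / (80 - 20) = e^(-0.12t), so t = -ln(0.167)/0.12 ≈ 14.9 minutes.


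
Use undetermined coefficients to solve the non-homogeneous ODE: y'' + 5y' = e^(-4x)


Characteristic roots of r² + 5r = 0 are 0, -5.
y_h = C₁ + C₂e^(-5x).
Forcing exponent -4 is not a characteristic root; try y_p = Ae^(-4x).
Substitute: A·(16 + (5)·-4 + (0)) = A·-4 = 1, so A = -1/4.
General solution: y = C₁ + C₂e^(-5x) - (1/4)e^(-4x).


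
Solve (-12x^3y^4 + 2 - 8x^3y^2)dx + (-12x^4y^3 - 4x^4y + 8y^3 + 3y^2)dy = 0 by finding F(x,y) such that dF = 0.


Check exactness: ∂M/∂y = -48x^3y^3 - 16x^3y and ∂N/∂x = -48x^3y^3 - 16x^3y; equal, so the equation is exact.
Integrate M with respect to x (treating y as constant): ∫M dx = -3x^4y^4 + 2x - 2x^4y^2 + h(y).
Differentiate w.r.t. y and set equal to N: the x-dependent terms already match, leaving h'(y) = 8y^3 + 3y^2. Integrate: h(y) = 2y^4 + y^3.
So F(x,y) = -3x^4y^4 + 2x - 2x^4y^2 + 2y^4 + y^3.
General solution: -3x^4y^4 + 2x - 2x^4y^2 + 2y^4 + y^3 = C.


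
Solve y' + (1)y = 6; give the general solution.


P(x) = 1, Q(x) = 6; integrating factor μ = e^(x).
(μ y)' = 6e^(x) ⇒ μ y = 6e^(x) + C.
Divide by μ: y = 6 + Ce^(-x).


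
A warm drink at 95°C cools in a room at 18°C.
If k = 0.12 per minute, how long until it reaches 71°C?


From T(t) = T_a + (T₀ - T_a)e^(-kt), set T(t) = 71:
(71 - 18) / (95 - 18) = e^(-0.12t), so t = -ln(0.688)/0.12 ≈ 3.1 minutes.


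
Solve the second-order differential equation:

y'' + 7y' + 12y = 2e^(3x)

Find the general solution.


Characteristic roots of r² + 7r + 12 = 0 are -3, -4.
y_h = C₁e^(-3x) + C₂e^(-4x).
Forcing exponent 3 is not a characteristic root; try y_p = Ae^(3x).
Substitute: A·(9 + (7)·3 + (12)) = A·42 = 2, so A = 1/21.
General solution: y = C₁e^(-3x) + C₂e^(-4x) + (1/21)e^(3x).


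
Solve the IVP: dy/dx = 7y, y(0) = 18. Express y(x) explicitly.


General solution of y' = 7y is y = Ce^(7x).
Apply y(0) = 18: C = 18.
Particular solution: y = 18e^(7x).


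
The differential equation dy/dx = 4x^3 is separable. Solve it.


Integrate both sides with respect to x: y = ∫ 4x^3 dx = x^4 + C.


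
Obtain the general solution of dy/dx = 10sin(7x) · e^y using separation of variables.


Separate: e^(-y) dy = 10sin(7x) dx.
Integrate: -e^(-y) = -(10/7)cos(7x) + C₀.
Rearrange: e^(-y) = (10/7)cos(7x) + C.


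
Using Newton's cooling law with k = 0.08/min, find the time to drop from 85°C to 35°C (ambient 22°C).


From T(t) = T_a + (T₀ - T_a)e^(-kt), set T(t) = 35:
(35 - 22) / (85 - 22) = e^(-0.08t), so t = -ln(0.206)/0.08 ≈ 19.7 minutes.


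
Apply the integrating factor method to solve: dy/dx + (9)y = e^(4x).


P(x) = 9 ⇒ μ = e^(9x).
(μ y)' = e^(13x) ⇒ μ y = e^(13x)/13 + C.
Divide by μ: y = (1/13)e^(4x) + Ce^(-9x).


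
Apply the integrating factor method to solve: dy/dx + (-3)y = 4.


P(x) = -3 ⇒ μ = e^(-3x).
(μ y)' = 4e^(-3x) ⇒ μ y = -(4/3)e^(-3x) + C.
Divide by μ: y = -4/3 + Ce^(3x).


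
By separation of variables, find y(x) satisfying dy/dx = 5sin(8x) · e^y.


Separate: e^(-y) dy = 5sin(8x) dx.
Integrate: -e^(-y) = -(5/8)cos(8x) + C₀.
Rearrange: e^(-y) = (5/8)cos(8x) + C.


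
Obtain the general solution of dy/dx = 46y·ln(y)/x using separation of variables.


Separate: dy/[y ln(y)] = 46 dx/x.
Substitute u = ln(y): du/u = 46 dx/x.
Integrate: ln|ln(y)| = 46ln|x| + C₀, hence ln(y) = C·x^46.


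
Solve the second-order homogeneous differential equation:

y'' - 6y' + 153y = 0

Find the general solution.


Characteristic equation: r² - 6r + 153 = 0.
Discriminant is negative; roots r = 3 ± 12i (complex conjugate pair).
General solution uses e^(α x)(C₁ cos(β x) + C₂ sin(β x)): y = e^(3x)(C₁cos(12x) + C₂sin(12x)).


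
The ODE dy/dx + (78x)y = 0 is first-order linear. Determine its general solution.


P(x) = 78x ⇒ μ = e^(39x²).
Q(x) = 0 so μ y is constant: y = Ce^(-39x²).


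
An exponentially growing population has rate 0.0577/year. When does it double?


Exponential growth: P(t) = P₀ e^(0.0577t). Set P(t)/P₀ = 2: e^(0.0577t) = 2.
Solve: t = ln(2)/0.0577 ≈ 12.01 years.


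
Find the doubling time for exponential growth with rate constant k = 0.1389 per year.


Exponential growth: P(t) = P₀ e^(0.1389t). Set P(t)/P₀ = 2: e^(0.1389t) = 2.
Solve: t = ln(2)/0.1389 ≈ 4.99 years.


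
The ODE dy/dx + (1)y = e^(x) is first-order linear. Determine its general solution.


P(x) = 1 ⇒ μ = e^(x).
(μ y)' = e^(2x) ⇒ μ y = (1/2)e^(2x) + C.
Divide by μ: y = (1/2)e^(x) + Ce^(-x).


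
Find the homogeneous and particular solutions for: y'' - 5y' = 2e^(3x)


Characteristic roots of r² - 5r = 0 are 5, 0.
y_h = C₁e^(5x) + C₂.
Forcing exponent 3 is not a characteristic root; try y_p = Ae^(3x).
Substitute: A·(9 + (-5)·3 + (0)) = A·-6 = 2, so A = -1/3.
General solution: y = C₁e^(5x) + C₂ - (1/3)e^(3x).


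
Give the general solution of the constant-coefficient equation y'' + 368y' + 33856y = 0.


Characteristic equation: r² + 368r + 33856 = 0, i.e. (r + 184)² = 0.
Repeated root r = -184; include an x factor for the second linearly independent solution.
General solution: y = (C₁ + C₂x)e^(-184x).


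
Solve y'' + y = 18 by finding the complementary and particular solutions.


Homogeneous part: r² + 1 = 0 ⇒ r = ±1i, so y_h = C₁cos(x) + C₂sin(x).
Try constant y_p = A; plug in: 1A = 18 ⇒ A = 18.
General solution: y = C₁cos(x) + C₂sin(x) + 18.


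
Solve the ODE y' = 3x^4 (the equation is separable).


Integrate both sides with respect to x: y = ∫ 3x^4 dx = (3/5)x^5 + C.


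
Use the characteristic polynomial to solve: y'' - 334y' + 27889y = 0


Characteristic equation: r² - 334r + 27889 = 0, i.e. (r - 167)² = 0.
Repeated root r = 167; include an x factor for the second linearly independent solution.
General solution: y = (C₁ + C₂x)e^(167x).


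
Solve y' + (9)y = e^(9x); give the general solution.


P(x) = 9 ⇒ μ = e^(9x).
(μ y)' = e^(18x) ⇒ μ y = e^(18x)/18 + C.
Divide by μ: y = (1/18)e^(9x) + Ce^(-9x).


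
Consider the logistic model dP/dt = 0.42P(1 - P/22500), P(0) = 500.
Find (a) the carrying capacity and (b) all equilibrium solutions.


Logistic ODE dP/dt = 0.42P(1 - P/22500) has equilibria where dP/dt = 0, i.e. P = 0 or P = 22500.
The coefficient (1 - P/K) = 0 when P = K, identifying K = 22500 as the carrying capacity.
(a) K = 22500; (b) equilibria P = 0 and P = 22500.


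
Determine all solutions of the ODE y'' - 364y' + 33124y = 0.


Characteristic equation: r² - 364r + 33124 = 0, i.e. (r - 182)² = 0.
Repeated root r = 182; include an x factor for the second linearly independent solution.
General solution: y = (C₁ + C₂x)e^(182x).


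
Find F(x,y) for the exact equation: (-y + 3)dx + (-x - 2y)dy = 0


Check exactness: ∂M/∂y = -1 and ∂N/∂x = -1; equal, so the equation is exact.
Integrate M with respect to x (treating y as constant): ∫M dx = -xy + 3x + h(y).
Differentiate w.r.t. y and set equal to N: the x-dependent terms already match, leaving h'(y) = -2y. Integrate: h(y) = -y^2.
So F(x,y) = -xy - y^2 + 3x.
General solution: -xy - y^2 + 3x = C.


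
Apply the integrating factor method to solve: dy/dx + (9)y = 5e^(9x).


P(x) = 9 ⇒ μ = e^(9x).
(μ y)' = 5e^(18x) ⇒ μ y = (5/18)e^(18x) + C.
Divide by μ: y = (5/18)e^(9x) + Ce^(-9x).


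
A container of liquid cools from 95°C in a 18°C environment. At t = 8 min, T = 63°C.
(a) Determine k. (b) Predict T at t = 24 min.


Newton's law: T(t) = T_a + (T₀ - T_a)e^(-kt).
(a) Use T(8) = 63: (63 - 18)/(95 - 18) = e^(-k·8), so k = -ln(0.584)/8 ≈ 0.0671.
(b) Apply k to t = 24: T(24) = 18 + (77)e^(-1.611) ≈ 33.4°C.


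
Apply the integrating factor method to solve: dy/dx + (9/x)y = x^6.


P(x) = 9/x ⇒ μ = x^9.
(x^9 y)' = x^9·x^6 = x^15.
Integrate: x^9 y = x^16/(16) + C.
Solve for y: y = (1/16)x^7 + C/x^9.


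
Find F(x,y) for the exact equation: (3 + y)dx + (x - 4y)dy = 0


Check exactness: ∂M/∂y = 1 and ∂N/∂x = 1; equal, so the equation is exact.
Integrate M with respect to x (treating y as constant): ∫M dx = 3x + xy + h(y).
Differentiate w.r.t. y and set equal to N: the x-dependent terms already match, leaving h'(y) = -4y. Integrate: h(y) = -2y^2.
So F(x,y) = 3x + xy - 2y^2.
General solution: 3x + xy - 2y^2 = C.


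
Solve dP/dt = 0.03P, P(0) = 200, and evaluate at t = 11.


The ODE dP/dt = 0.03P has solution P(t) = P(0)e^(0.03t).
Substitute P(0) = 200 and t = 11: P(11) = 200 e^(0.33) ≈ 278.


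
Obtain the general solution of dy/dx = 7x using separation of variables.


Integrate both sides with respect to x: y = ∫ 7x dx = (7/2)x^2 + C.


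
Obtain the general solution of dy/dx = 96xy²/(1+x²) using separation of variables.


Separate: dy/y² = 96x/(1+x²) dx.
Integrate LHS: ∫ dy/y² = -1/y.
Integrate RHS via u = 1+x²: 48ln(1+x²) + C.
Result: -1/y = 48ln(1+x²) + C.


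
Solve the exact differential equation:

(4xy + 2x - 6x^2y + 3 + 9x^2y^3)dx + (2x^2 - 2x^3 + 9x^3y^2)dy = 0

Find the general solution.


Check exactness: ∂M/∂y = 4x - 6x^2 + 27x^2y^2 and ∂N/∂x = 4x - 6x^2 + 27x^2y^2; equal, so the equation is exact.
Integrate M with respect to x (treating y as constant): ∫M dx = 2x^2y + x^2 - 2x^3y + 3x + 3x^3y^3 + h(y).
Differentiate w.r.t. y and set equal to N: all terms match, so h'(y) = 0 and h is a constant absorbed into C.
General solution: 2x^2y + x^2 - 2x^3y + 3x + 3x^3y^3 = C.


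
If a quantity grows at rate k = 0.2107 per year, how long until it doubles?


Exponential growth: P(t) = P₀ e^(0.2107t). Set P(t)/P₀ = 2: e^(0.2107t) = 2.
Solve: t = ln(2)/0.2107 ≈ 3.29 years.


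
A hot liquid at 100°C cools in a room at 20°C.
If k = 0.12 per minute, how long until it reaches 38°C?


From T(t) = T_a + (T₀ - T_a)e^(-kt), set T(t) = 38:
(38 - 20) / (100 - 20) = e^(-0.12t), so t = -ln(0.225)/0.12 ≈ 12.4 minutes.


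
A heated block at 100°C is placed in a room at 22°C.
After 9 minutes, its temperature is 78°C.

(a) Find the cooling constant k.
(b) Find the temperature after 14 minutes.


Newton's law: T(t) = T_a + (T₀ - T_a)e^(-kt).
(a) Use T(9) = 78: (78 - 22)/(100 - 22) = e^(-k·9), so k = -ln(0.718)/9 ≈ 0.0368.
(b) Apply k to t = 14: T(14) = 22 + (78)e^(-0.515) ≈ 68.6°C.


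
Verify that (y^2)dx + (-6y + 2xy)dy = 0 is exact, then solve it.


Check exactness: ∂M/∂y = 2y and ∂N/∂x = 2y; equal, so the equation is exact.
Integrate M with respect to x (treating y as constant): ∫M dx = xy^2 + h(y).
Differentiate w.r.t. y and set equal to N: the x-dependent terms already match, leaving h'(y) = -6y. Integrate: h(y) = -3y^2.
So F(x,y) = -3y^2 + xy^2.
General solution: -3y^2 + xy^2 = C.


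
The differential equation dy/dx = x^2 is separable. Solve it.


Integrate both sides with respect to x: y = ∫ x^2 dx = (1/3)x^3 + C.


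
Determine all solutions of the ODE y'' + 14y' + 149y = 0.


Characteristic equation: r² + 14r + 149 = 0.
Discriminant is negative; roots r = -7 ± 10i (complex conjugate pair).
General solution uses e^(α x)(C₁ cos(β x) + C₂ sin(β x)): y = e^(-7x)(C₁cos(10x) + C₂sin(10x)).


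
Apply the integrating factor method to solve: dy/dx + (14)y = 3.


P(x) = 14, Q(x) = 3; integrating factor μ = e^(14x).
(μ y)' = 3e^(14x) ⇒ μ y = (3/14)e^(14x) + C.
Divide by μ: y = 3/14 + Ce^(-14x).


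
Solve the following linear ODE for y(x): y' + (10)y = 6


P(x) = 10, Q(x) = 6; integrating factor μ = e^(10x).
(μ y)' = 6e^(10x) ⇒ μ y = (3/5)e^(10x) + C.
Divide by μ: y = 3/5 + Ce^(-10x).


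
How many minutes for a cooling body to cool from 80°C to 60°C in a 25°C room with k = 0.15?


From T(t) = T_a + (T₀ - T_a)e^(-kt), set T(t) = 60:
(60 - 25) / (80 - 25) = e^(-0.15t), so t = -ln(0.636)/0.15 ≈ 3.0 minutes.


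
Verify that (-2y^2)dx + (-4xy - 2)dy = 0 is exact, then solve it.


Check exactness: ∂M/∂y = -4y and ∂N/∂x = -4y; equal, so the equation is exact.
Integrate M with respect to x (treating y as constant): ∫M dx = -2xy^2 + h(y).
Differentiate w.r.t. y and set equal to N: the x-dependent terms already match, leaving h'(y) = -2. Integrate: h(y) = -2y.
So F(x,y) = -2xy^2 - 2y.
General solution: -2xy^2 - 2y = C.


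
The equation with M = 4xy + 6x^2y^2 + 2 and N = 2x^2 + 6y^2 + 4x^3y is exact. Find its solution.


Check exactness: ∂M/∂y = 4x + 12x^2y and ∂N/∂x = 4x + 12x^2y; equal, so the equation is exact.
Integrate M with respect to x (treating y as constant): ∫M dx = 2x^2y + 2x^3y^2 + 2x + h(y).
Differentiate w.r.t. y and set equal to N: the x-dependent terms already match, leaving h'(y) = 6y^2. Integrate: h(y) = 2y^3.
So F(x,y) = 2x^2y + 2y^3 + 2x^3y^2 + 2x.
General solution: 2x^2y + 2y^3 + 2x^3y^2 + 2x = C.


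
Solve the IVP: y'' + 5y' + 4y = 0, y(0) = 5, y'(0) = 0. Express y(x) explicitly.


Characteristic roots of r² + 5r + 4 = 0 are -4, -1.
General solution y = c₁ e^(-4x) + c₂ e^(-x).
Apply y(0) = 5: c₁ + c₂ = 5. Apply y'(0) = 0: -4 c₁ - 1 c₂ = 0.
Solve: c₁ = -5/3, c₂ = 20/3.
Particular solution: y = -(5/3)e^(-4x) + (20/3)e^(-x).


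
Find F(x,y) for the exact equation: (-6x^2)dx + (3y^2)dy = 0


Check exactness: ∂M/∂y = 0 and ∂N/∂x = 0; equal, so the equation is exact.
Integrate M with respect to x (treating y as constant): ∫M dx = -2x^3 + h(y).
Differentiate w.r.t. y and set equal to N: the x-dependent terms already match, leaving h'(y) = 3y^2. Integrate: h(y) = y^3.
So F(x,y) = -2x^3 + y^3.
General solution: -2x^3 + y^3 = C.


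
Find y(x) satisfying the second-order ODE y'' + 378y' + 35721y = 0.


Characteristic equation: r² + 378r + 35721 = 0, i.e. (r + 189)² = 0.
Repeated root r = -189; include an x factor for the second linearly independent solution.
General solution: y = (C₁ + C₂x)e^(-189x).


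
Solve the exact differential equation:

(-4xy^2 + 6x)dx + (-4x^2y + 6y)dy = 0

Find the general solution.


Check exactness: ∂M/∂y = -8xy and ∂N/∂x = -8xy; equal, so the equation is exact.
Integrate M with respect to x (treating y as constant): ∫M dx = -2x^2y^2 + 3x^2 + h(y).
Differentiate w.r.t. y and set equal to N: the x-dependent terms already match, leaving h'(y) = 6y. Integrate: h(y) = 3y^2.
So F(x,y) = -2x^2y^2 + 3x^2 + 3y^2.
General solution: -2x^2y^2 + 3x^2 + 3y^2 = C.


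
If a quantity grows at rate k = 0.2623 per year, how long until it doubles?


Exponential growth: P(t) = P₀ e^(0.2623t). Set P(t)/P₀ = 2: e^(0.2623t) = 2.
Solve: t = ln(2)/0.2623 ≈ 2.64 years.


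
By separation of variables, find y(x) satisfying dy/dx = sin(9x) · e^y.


Separate: e^(-y) dy = sin(9x) dx.
Integrate: -e^(-y) = -(1/9)cos(9x) + C₀.
Rearrange: e^(-y) = (1/9)cos(9x) + C.


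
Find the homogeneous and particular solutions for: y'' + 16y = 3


Homogeneous part: r² + 16 = 0 ⇒ r = ±4i, so y_h = C₁cos(4x) + C₂sin(4x).
Try constant y_p = A; plug in: 16A = 3 ⇒ A = 3/16.
General solution: y = C₁cos(4x) + C₂sin(4x) + 3/16.


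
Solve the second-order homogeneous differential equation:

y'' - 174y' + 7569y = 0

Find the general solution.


Characteristic equation: r² - 174r + 7569 = 0, i.e. (r - 87)² = 0.
Repeated root r = 87; include an x factor for the second linearly independent solution.
General solution: y = (C₁ + C₂x)e^(87x).


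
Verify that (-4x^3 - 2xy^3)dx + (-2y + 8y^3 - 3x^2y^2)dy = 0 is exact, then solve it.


Check exactness: ∂M/∂y = -6xy^2 and ∂N/∂x = -6xy^2; equal, so the equation is exact.
Integrate M with respect to x (treating y as constant): ∫M dx = -x^4 - x^2y^3 + h(y).
Differentiate w.r.t. y and set equal to N: the x-dependent terms already match, leaving h'(y) = -2y + 8y^3. Integrate: h(y) = -y^2 + 2y^4.
So F(x,y) = -x^4 - y^2 + 2y^4 - x^2y^3.
General solution: -x^4 - y^2 + 2y^4 - x^2y^3 = C.


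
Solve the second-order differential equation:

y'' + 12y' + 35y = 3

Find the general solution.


Characteristic roots of r² + 12r + 35 = 0 are -7, -5.
y_h = C₁e^(-7x) + C₂e^(-5x).
Constant forcing; try y_p = A. Then 35A = 3 ⇒ A = 3/35.
General solution: y = C₁e^(-7x) + C₂e^(-5x) + 3/35.


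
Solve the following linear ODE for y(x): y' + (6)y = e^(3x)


P(x) = 6 ⇒ μ = e^(6x).
(μ y)' = e^(9x) ⇒ μ y = e^(9x)/9 + C.
Divide by μ: y = (1/9)e^(3x) + Ce^(-6x).


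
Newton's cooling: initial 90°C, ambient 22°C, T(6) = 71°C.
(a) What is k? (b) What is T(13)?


Newton's law: T(t) = T_a + (T₀ - T_a)e^(-kt).
(a) Use T(6) = 71: (71 - 22)/(90 - 22) = e^(-k·6), so k = -ln(0.721)/6 ≈ 0.0546.
(b) Apply k to t = 13: T(13) = 22 + (68)e^(-0.710) ≈ 55.4°C.


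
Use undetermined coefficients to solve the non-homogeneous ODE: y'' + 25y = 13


Homogeneous part: r² + 25 = 0 ⇒ r = ±5i, so y_h = C₁cos(5x) + C₂sin(5x).
Try constant y_p = A; plug in: 25A = 13 ⇒ A = 13/25.
General solution: y = C₁cos(5x) + C₂sin(5x) + 13/25.


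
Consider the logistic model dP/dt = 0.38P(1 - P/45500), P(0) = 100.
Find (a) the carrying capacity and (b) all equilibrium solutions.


Logistic ODE dP/dt = 0.38P(1 - P/45500) has equilibria where dP/dt = 0, i.e. P = 0 or P = 45500.
The coefficient (1 - P/K) = 0 when P = K, identifying K = 45500 as the carrying capacity.
(a) K = 45500; (b) equilibria P = 0 and P = 45500.


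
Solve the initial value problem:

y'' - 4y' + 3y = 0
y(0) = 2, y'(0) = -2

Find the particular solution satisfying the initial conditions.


Characteristic roots of r² - 4r + 3 = 0 are 1, 3.
General solution y = c₁ e^(x) + c₂ e^(3x).
Apply y(0) = 2: c₁ + c₂ = 2. Apply y'(0) = -2: 1 c₁ + 3 c₂ = -2.
Solve: c₁ = 4, c₂ = -2.
Particular solution: y = 4e^(x) - 2e^(3x).


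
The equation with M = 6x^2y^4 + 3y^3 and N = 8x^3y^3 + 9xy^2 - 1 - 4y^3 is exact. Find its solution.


Check exactness: ∂M/∂y = 24x^2y^3 + 9y^2 and ∂N/∂x = 24x^2y^3 + 9y^2; equal, so the equation is exact.
Integrate M with respect to x (treating y as constant): ∫M dx = 2x^3y^4 + 3xy^3 + h(y).
Differentiate w.r.t. y and set equal to N: the x-dependent terms already match, leaving h'(y) = -1 - 4y^3. Integrate: h(y) = -y - y^4.
So F(x,y) = 2x^3y^4 + 3xy^3 - y - y^4.
General solution: 2x^3y^4 + 3xy^3 - y - y^4 = C.


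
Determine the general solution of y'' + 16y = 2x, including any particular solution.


Homogeneous: r² + 16 = 0 ⇒ r = ±4i, y_h = C₁cos(4x) + C₂sin(4x).
Polynomial forcing; try y_p = Ax + B. Then y_p'' + 16 y_p = 16(Ax + B) = 2x, so B = 0 and A = 1/8.
General solution: y = C₁cos(4x) + C₂sin(4x) + (1/8)x.


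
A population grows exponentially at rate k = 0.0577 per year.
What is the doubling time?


Exponential growth: P(t) = P₀ e^(0.0577t). Set P(t)/P₀ = 2: e^(0.0577t) = 2.
Solve: t = ln(2)/0.0577 ≈ 12.01 years.


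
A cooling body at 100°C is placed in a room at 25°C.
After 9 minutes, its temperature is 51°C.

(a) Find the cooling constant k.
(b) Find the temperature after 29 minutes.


Newton's law: T(t) = T_a + (T₀ - T_a)e^(-kt).
(a) Use T(9) = 51: (51 - 25)/(100 - 25) = e^(-k·9), so k = -ln(0.347)/9 ≈ 0.1177.
(b) Apply k to t = 29: T(29) = 25 + (75)e^(-3.414) ≈ 27.5°C.


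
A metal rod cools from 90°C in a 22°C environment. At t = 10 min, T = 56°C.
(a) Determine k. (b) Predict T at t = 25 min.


Newton's law: T(t) = T_a + (T₀ - T_a)e^(-kt).
(a) Use T(10) = 56: (56 - 22)/(90 - 22) = e^(-k·10), so k = -ln(0.500)/10 ≈ 0.0693.
(b) Apply k to t = 25: T(25) = 22 + (68)e^(-1.733) ≈ 34.0°C.


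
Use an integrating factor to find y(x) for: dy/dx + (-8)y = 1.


P(x) = -8 ⇒ μ = e^(-8x).
(μ y)' = e^(-8x) ⇒ μ y = -(1/8)e^(-8x) + C.
Divide by μ: y = -1/8 + Ce^(8x).


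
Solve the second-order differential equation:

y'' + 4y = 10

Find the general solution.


Homogeneous part: r² + 4 = 0 ⇒ r = ±2i, so y_h = C₁cos(2x) + C₂sin(2x).
Try constant y_p = A; plug in: 4A = 10 ⇒ A = 5/2.
General solution: y = C₁cos(2x) + C₂sin(2x) + 5/2.


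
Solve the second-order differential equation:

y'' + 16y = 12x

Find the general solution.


Homogeneous: r² + 16 = 0 ⇒ r = ±4i, y_h = C₁cos(4x) + C₂sin(4x).
Polynomial forcing; try y_p = Ax + B. Then y_p'' + 16 y_p = 16(Ax + B) = 12x, so B = 0 and A = 3/4.
General solution: y = C₁cos(4x) + C₂sin(4x) + (3/4)x.


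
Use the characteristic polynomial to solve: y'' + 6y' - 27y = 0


Characteristic equation: r² + 6r - 27 = 0.
Factor: (r - 3)(r + 9) = 0 ⇒ r = 3, -9 (distinct real).
General solution: y = C₁e^(3x) + C₂e^(-9x).


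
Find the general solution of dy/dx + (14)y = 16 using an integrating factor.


P(x) = 14, Q(x) = 16; integrating factor μ = e^(14x).
(μ y)' = 16e^(14x) ⇒ μ y = (8/7)e^(14x) + C.
Divide by μ: y = 8/7 + Ce^(-14x).


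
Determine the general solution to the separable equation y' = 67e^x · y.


Separate variables: dy/y = 67e^x dx.
Integrate: ln|y| = 67e^x + C₀.
Exponentiate: y = Ce^(67e^x).


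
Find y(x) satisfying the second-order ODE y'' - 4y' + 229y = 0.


Characteristic equation: r² - 4r + 229 = 0.
Discriminant is negative; roots r = 2 ± 15i (complex conjugate pair).
General solution uses e^(α x)(C₁ cos(β x) + C₂ sin(β x)): y = e^(2x)(C₁cos(15x) + C₂sin(15x)).


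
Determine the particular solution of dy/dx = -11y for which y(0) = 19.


General solution of y' = -11y is y = Ce^(-11x).
Apply y(0) = 19: C = 19.
Particular solution: y = 19e^(-11x).


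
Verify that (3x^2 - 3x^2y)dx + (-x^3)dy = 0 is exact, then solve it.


Check exactness: ∂M/∂y = -3x^2 and ∂N/∂x = -3x^2; equal, so the equation is exact.
Integrate M with respect to x (treating y as constant): ∫M dx = x^3 - x^3y + h(y).
Differentiate w.r.t. y and set equal to N: all terms match, so h'(y) = 0 and h is a constant absorbed into C.
General solution: x^3 - x^3y = C.


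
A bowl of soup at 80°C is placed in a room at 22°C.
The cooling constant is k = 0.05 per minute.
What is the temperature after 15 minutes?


Newton's law: dT/dt = -k(T - T_a) has solution T(t) = T_a + (T₀ - T_a)e^(-kt).
Plug in T_a = 22, T₀ = 80, k = 0.05, t = 15: T(15) = 22 + (58)e^(-0.75) ≈ 49.4°C.


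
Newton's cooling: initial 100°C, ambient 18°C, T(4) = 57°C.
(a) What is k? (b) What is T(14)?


Newton's law: T(t) = T_a + (T₀ - T_a)e^(-kt).
(a) Use T(4) = 57: (57 - 18)/(100 - 18) = e^(-k·4), so k = -ln(0.476)/4 ≈ 0.1858.
(b) Apply k to t = 14: T(14) = 18 + (82)e^(-2.601) ≈ 24.1°C.


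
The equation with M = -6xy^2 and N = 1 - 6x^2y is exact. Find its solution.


Check exactness: ∂M/∂y = -12xy and ∂N/∂x = -12xy; equal, so the equation is exact.
Integrate M with respect to x (treating y as constant): ∫M dx = -3x^2y^2 + h(y).
Differentiate w.r.t. y and set equal to N: the x-dependent terms already match, leaving h'(y) = 1. Integrate: h(y) = y.
So F(x,y) = y - 3x^2y^2.
General solution: y - 3x^2y^2 = C.


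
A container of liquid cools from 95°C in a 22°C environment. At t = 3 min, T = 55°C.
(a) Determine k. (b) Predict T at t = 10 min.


Newton's law: T(t) = T_a + (T₀ - T_a)e^(-kt).
(a) Use T(3) = 55: (55 - 22)/(95 - 22) = e^(-k·3), so k = -ln(0.452)/3 ≈ 0.2647.
(b) Apply k to t = 10: T(10) = 22 + (73)e^(-2.647) ≈ 27.2°C.


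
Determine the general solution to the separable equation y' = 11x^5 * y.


Separate variables: dy/y = 11x^5 dx.
Integrate: ln|y| = (11/6)x^6 + C₀.
Exponentiate: y = Ce^((11/6)x^6).


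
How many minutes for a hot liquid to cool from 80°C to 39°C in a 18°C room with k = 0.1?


From T(t) = T_a + (T₀ - T_a)e^(-kt), set T(t) = 39:
(39 - 18) / (80 - 18) = e^(-0.1t), so t = -ln(0.339)/0.1 ≈ 10.8 minutes.


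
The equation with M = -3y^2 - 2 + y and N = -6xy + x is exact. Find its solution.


Check exactness: ∂M/∂y = -6y + 1 and ∂N/∂x = -6y + 1; equal, so the equation is exact.
Integrate M with respect to x (treating y as constant): ∫M dx = -3xy^2 - 2x + xy + h(y).
Differentiate w.r.t. y and set equal to N: all terms match, so h'(y) = 0 and h is a constant absorbed into C.
General solution: -3xy^2 - 2x + xy = C.


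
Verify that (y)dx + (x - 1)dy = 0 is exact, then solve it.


Check exactness: ∂M/∂y = 1 and ∂N/∂x = 1; equal, so the equation is exact.
Integrate M with respect to x (treating y as constant): ∫M dx = xy + h(y).
Differentiate w.r.t. y and set equal to N: the x-dependent terms already match, leaving h'(y) = -1. Integrate: h(y) = -y.
So F(x,y) = xy - y.
General solution: xy - y = C.


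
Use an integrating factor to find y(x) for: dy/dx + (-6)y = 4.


P(x) = -6 ⇒ μ = e^(-6x).
(μ y)' = 4e^(-6x) ⇒ μ y = -(2/3)e^(-6x) + C.
Divide by μ: y = -2/3 + Ce^(6x).


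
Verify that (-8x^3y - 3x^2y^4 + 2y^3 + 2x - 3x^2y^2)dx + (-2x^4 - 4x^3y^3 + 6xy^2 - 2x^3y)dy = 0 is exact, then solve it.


Check exactness: ∂M/∂y = -8x^3 - 12x^2y^3 + 6y^2 - 6x^2y and ∂N/∂x = -8x^3 - 12x^2y^3 + 6y^2 - 6x^2y; equal, so the equation is exact.
Integrate M with respect to x (treating y as constant): ∫M dx = -2x^4y - x^3y^4 + 2xy^3 + x^2 - x^3y^2 + h(y).
Differentiate w.r.t. y and set equal to N: all terms match, so h'(y) = 0 and h is a constant absorbed into C.
General solution: -2x^4y - x^3y^4 + 2xy^3 + x^2 - x^3y^2 = C.


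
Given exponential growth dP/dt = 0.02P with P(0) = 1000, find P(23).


The ODE dP/dt = 0.02P has solution P(t) = P(0)e^(0.02t).
Substitute P(0) = 1000 and t = 23: P(23) = 1000 e^(0.46) ≈ 1584.


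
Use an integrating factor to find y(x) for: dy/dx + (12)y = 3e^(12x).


P(x) = 12 ⇒ μ = e^(12x).
(μ y)' = 3e^(24x) ⇒ μ y = (3/24)e^(24x) + C.
Divide by μ: y = (1/8)e^(12x) + Ce^(-12x).


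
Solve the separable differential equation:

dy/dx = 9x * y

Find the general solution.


Separate variables: dy/y = 9x dx.
Integrate: ln|y| = (9/2)x^2 + C₀.
Exponentiate: y = Ce^((9/2)x^2).


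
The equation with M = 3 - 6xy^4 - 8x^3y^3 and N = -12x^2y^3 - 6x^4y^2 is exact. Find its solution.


Check exactness: ∂M/∂y = -24xy^3 - 24x^3y^2 and ∂N/∂x = -24xy^3 - 24x^3y^2; equal, so the equation is exact.
Integrate M with respect to x (treating y as constant): ∫M dx = 3x - 3x^2y^4 - 2x^4y^3 + h(y).
Differentiate w.r.t. y and set equal to N: all terms match, so h'(y) = 0 and h is a constant absorbed into C.
General solution: 3x - 3x^2y^4 - 2x^4y^3 = C.


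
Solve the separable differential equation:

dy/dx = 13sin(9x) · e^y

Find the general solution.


Separate: e^(-y) dy = 13sin(9x) dx.
Integrate: -e^(-y) = -(13/9)cos(9x) + C₀.
Rearrange: e^(-y) = (13/9)cos(9x) + C.


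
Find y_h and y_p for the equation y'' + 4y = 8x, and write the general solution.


Homogeneous: r² + 4 = 0 ⇒ r = ±2i, y_h = C₁cos(2x) + C₂sin(2x).
Polynomial forcing; try y_p = Ax + B. Then y_p'' + 4 y_p = 4(Ax + B) = 8x, so B = 0 and A = 2.
General solution: y = C₁cos(2x) + C₂sin(2x) + 2x.


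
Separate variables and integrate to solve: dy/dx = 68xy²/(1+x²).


Separate: dy/y² = 68x/(1+x²) dx.
Integrate LHS: ∫ dy/y² = -1/y.
Integrate RHS via u = 1+x²: 34ln(1+x²) + C.
Result: -1/y = 34ln(1+x²) + C.


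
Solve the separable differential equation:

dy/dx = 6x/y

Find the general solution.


Separate variables: y dy = 6x dx.
Integrate both sides: y²/2 = 3x^2 + C₀.
Multiply by 2: y² = 6x^2 + C.


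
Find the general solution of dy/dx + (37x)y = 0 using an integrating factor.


P(x) = 37x ⇒ μ = e^((37/2)x²).
Q(x) = 0 so μ y is constant: y = Ce^(-(37/2)x²).


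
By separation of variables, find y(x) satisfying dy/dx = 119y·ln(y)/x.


Separate: dy/[y ln(y)] = 119 dx/x.
Substitute u = ln(y): du/u = 119 dx/x.
Integrate: ln|ln(y)| = 119ln|x| + C₀, hence ln(y) = C·x^119.


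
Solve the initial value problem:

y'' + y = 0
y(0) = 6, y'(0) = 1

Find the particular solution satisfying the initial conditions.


Characteristic roots of r² + 1 = 0 are ±1i, so y = C₁cos(x) + C₂sin(x).
Apply y(0) = 6: C₁ = 6. Differentiate and apply y'(0) = 1: 1·C₂ = 1, so C₂ = 1.
Particular solution: y = 6cos(x) + sin(x).


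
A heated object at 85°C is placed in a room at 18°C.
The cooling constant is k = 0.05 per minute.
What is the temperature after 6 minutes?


Newton's law: dT/dt = -k(T - T_a) has solution T(t) = T_a + (T₀ - T_a)e^(-kt).
Plug in T_a = 18, T₀ = 85, k = 0.05, t = 6: T(6) = 18 + (67)e^(-0.30) ≈ 67.6°C.


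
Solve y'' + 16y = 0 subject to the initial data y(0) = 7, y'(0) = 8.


Characteristic roots of r² + 16 = 0 are ±4i, so y = C₁cos(4x) + C₂sin(4x).
Apply y(0) = 7: C₁ = 7. Differentiate and apply y'(0) = 8: 4·C₂ = 8, so C₂ = 2.
Particular solution: y = 7cos(4x) + 2sin(4x).


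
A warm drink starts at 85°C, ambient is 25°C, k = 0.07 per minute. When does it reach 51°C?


From T(t) = T_a + (T₀ - T_a)e^(-kt), set T(t) = 51:
(51 - 25) / (85 - 25) = e^(-0.07t), so t = -ln(0.433)/0.07 ≈ 11.9 minutes.


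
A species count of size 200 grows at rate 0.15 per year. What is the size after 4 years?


The ODE dP/dt = 0.15P has solution P(t) = P(0)e^(0.15t).
Substitute P(0) = 200 and t = 4: P(4) = 200 e^(0.60) ≈ 364.


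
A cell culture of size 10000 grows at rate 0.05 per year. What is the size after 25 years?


The ODE dP/dt = 0.05P has solution P(t) = P(0)e^(0.05t).
Substitute P(0) = 10000 and t = 25: P(25) = 10000 e^(1.25) ≈ 34903.


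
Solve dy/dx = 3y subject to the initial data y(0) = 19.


General solution of y' = 3y is y = Ce^(3x).
Apply y(0) = 19: C = 19.
Particular solution: y = 19e^(3x).


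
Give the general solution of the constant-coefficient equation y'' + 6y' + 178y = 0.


Characteristic equation: r² + 6r + 178 = 0.
Discriminant is negative; roots r = -3 ± 13i (complex conjugate pair).
General solution uses e^(α x)(C₁ cos(β x) + C₂ sin(β x)): y = e^(-3x)(C₁cos(13x) + C₂sin(13x)).


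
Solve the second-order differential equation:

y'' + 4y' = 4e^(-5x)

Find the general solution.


Characteristic roots of r² + 4r = 0 are 0, -4.
y_h = C₁ + C₂e^(-4x).
Forcing exponent -5 is not a characteristic root; try y_p = Ae^(-5x).
Substitute: A·(25 + (4)·-5 + (0)) = A·5 = 4, so A = 4/5.
General solution: y = C₁ + C₂e^(-4x) + (4/5)e^(-5x).


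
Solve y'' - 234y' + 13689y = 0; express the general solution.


Characteristic equation: r² - 234r + 13689 = 0, i.e. (r - 117)² = 0.
Repeated root r = 117; include an x factor for the second linearly independent solution.
General solution: y = (C₁ + C₂x)e^(117x).


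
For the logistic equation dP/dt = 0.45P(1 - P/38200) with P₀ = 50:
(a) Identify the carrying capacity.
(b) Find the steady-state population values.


Logistic ODE dP/dt = 0.45P(1 - P/38200) has equilibria where dP/dt = 0, i.e. P = 0 or P = 38200.
The coefficient (1 - P/K) = 0 when P = K, identifying K = 38200 as the carrying capacity.
(a) K = 38200; (b) equilibria P = 0 and P = 38200.


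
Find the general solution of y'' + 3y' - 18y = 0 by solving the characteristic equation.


Characteristic equation: r² + 3r - 18 = 0.
Factor: (r - 3)(r + 6) = 0 ⇒ r = 3, -6 (distinct real).
General solution: y = C₁e^(3x) + C₂e^(-6x).


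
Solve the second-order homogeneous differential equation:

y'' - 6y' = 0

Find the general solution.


Characteristic equation: r² - 6r = 0.
Factor: (r - 0)(r - 6) = 0 ⇒ r = 0, 6 (distinct real).
General solution: y = C₁ + C₂e^(6x).


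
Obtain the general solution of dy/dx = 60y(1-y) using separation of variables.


Separate: dy/[y(1-y)] = 60 dx.
Partial fractions: 1/[y(1-y)] = 1/y + 1/(1-y).
Integrate: ln|y/(1-y)| = 60x + C₀.
Solve for y: y = 1/(1 + Ce^(-60x)).


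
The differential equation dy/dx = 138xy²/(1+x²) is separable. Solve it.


Separate: dy/y² = 138x/(1+x²) dx.
Integrate LHS: ∫ dy/y² = -1/y.
Integrate RHS via u = 1+x²: 69ln(1+x²) + C.
Result: -1/y = 69ln(1+x²) + C.


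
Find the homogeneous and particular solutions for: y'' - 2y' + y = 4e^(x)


Characteristic polynomial (r - 1)² = 0; repeated root r = 1.
y_h = (C₁ + C₂x)e^(x). Forcing matches the repeated root (resonance), so try y_p = Ax² e^(x).
Substitute and solve for A: 2A = 4, so A = 2.
General solution: y = (C₁ + C₂x + 2x²)e^(x).


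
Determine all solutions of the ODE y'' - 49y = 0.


Characteristic equation: r² - 49 = 0.
Factor: (r - 7)(r + 7) = 0 ⇒ r = 7, -7 (distinct real).
General solution: y = C₁e^(7x) + C₂e^(-7x).


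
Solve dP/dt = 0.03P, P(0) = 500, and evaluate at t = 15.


The ODE dP/dt = 0.03P has solution P(t) = P(0)e^(0.03t).
Substitute P(0) = 500 and t = 15: P(15) = 500 e^(0.45) ≈ 784.


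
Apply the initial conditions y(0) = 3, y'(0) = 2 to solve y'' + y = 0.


Characteristic roots of r² + 1 = 0 are ±1i, so y = C₁cos(x) + C₂sin(x).
Apply y(0) = 3: C₁ = 3. Differentiate and apply y'(0) = 2: 1·C₂ = 2, so C₂ = 2.
Particular solution: y = 3cos(x) + 2sin(x).


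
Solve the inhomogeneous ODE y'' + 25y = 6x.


Homogeneous: r² + 25 = 0 ⇒ r = ±5i, y_h = C₁cos(5x) + C₂sin(5x).
Polynomial forcing; try y_p = Ax + B. Then y_p'' + 25 y_p = 25(Ax + B) = 6x, so B = 0 and A = 6/25.
General solution: y = C₁cos(5x) + C₂sin(5x) + (6/25)x.


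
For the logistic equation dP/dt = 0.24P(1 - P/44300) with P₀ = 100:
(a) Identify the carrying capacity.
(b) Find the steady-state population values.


Logistic ODE dP/dt = 0.24P(1 - P/44300) has equilibria where dP/dt = 0, i.e. P = 0 or P = 44300.
The coefficient (1 - P/K) = 0 when P = K, identifying K = 44300 as the carrying capacity.
(a) K = 44300; (b) equilibria P = 0 and P = 44300.


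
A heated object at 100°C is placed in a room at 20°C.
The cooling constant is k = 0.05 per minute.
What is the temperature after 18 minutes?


Newton's law: dT/dt = -k(T - T_a) has solution T(t) = T_a + (T₀ - T_a)e^(-kt).
Plug in T_a = 20, T₀ = 100, k = 0.05, t = 18: T(18) = 20 + (80)e^(-0.90) ≈ 52.5°C.


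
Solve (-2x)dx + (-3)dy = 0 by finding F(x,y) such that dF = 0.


Check exactness: ∂M/∂y = 0 and ∂N/∂x = 0; equal, so the equation is exact.
Integrate M with respect to x (treating y as constant): ∫M dx = -x^2 + h(y).
Differentiate w.r.t. y and set equal to N: the x-dependent terms already match, leaving h'(y) = -3. Integrate: h(y) = -3y.
So F(x,y) = -x^2 - 3y.
General solution: -x^2 - 3y = C.
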